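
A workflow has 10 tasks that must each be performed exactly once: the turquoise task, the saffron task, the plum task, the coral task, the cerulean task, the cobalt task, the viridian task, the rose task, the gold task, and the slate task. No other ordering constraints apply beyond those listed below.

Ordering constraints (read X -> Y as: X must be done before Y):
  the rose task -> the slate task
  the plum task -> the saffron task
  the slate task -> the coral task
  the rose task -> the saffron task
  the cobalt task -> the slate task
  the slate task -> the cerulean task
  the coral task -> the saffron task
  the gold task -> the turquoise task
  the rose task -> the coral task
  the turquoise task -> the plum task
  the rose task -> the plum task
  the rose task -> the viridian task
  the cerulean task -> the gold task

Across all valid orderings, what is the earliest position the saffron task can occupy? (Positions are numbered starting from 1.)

Working backwards through the constraints from the saffron task, its full set of required predecessors is the turquoise task, the plum task, the coral task, the cerulean task, the cobalt task, the rose task, the gold task, the slate task — 8 of them.
So at minimum 8 tasks come before the saffron task, putting the saffron task no earlier than position 9. That position is achievable by scheduling exactly those predecessors first.

9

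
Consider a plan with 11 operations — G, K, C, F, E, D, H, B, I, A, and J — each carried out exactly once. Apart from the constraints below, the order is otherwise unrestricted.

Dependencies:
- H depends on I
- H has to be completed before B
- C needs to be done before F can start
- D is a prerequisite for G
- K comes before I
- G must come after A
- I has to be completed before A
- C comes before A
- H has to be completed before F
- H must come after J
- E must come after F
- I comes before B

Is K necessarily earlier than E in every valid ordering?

Yes

Following the dependencies: K → I → H → F → E.
Hence K necessarily comes before E.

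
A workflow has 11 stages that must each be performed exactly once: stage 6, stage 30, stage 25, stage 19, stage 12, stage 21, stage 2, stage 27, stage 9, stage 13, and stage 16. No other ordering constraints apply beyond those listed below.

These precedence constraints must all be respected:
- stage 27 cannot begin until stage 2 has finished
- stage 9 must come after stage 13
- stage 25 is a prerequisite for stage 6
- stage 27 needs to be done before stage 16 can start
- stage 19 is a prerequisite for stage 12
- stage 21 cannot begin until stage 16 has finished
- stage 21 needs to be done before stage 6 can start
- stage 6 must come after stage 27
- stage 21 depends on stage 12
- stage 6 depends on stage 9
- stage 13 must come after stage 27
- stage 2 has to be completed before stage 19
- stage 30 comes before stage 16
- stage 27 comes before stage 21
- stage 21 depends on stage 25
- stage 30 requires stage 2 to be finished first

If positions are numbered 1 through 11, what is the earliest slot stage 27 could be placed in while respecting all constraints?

2

Working backwards through the constraints from stage 27, its only required predecessor is stage 2.
With 1 mandatory predecessor, the earliest stage 27 can sit is position 1+1 = 2, and placing just that one first achieves it.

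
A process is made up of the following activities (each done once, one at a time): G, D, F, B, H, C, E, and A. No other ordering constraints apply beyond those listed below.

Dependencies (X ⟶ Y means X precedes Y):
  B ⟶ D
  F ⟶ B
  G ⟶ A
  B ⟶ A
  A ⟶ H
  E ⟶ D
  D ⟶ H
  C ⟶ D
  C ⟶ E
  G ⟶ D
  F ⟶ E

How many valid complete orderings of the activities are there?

3 activities have no prerequisites (G, F, C), so any of them could come first.
Systematically extending each partial ordering one activity at a time and counting, there are 65 complete orderings.

65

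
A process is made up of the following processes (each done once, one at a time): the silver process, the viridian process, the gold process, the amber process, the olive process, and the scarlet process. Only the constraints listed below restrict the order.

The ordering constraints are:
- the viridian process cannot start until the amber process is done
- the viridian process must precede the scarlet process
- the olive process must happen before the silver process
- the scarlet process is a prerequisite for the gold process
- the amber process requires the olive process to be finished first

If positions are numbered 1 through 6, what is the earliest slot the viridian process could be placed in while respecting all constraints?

Working backwards through the constraints from the viridian process, its full set of required predecessors is the amber process, the olive process — 2 of them.
With 2 mandatory predecessors, the earliest the viridian process can sit is position 2+1 = 3, and placing just those 2 first achieves it.

3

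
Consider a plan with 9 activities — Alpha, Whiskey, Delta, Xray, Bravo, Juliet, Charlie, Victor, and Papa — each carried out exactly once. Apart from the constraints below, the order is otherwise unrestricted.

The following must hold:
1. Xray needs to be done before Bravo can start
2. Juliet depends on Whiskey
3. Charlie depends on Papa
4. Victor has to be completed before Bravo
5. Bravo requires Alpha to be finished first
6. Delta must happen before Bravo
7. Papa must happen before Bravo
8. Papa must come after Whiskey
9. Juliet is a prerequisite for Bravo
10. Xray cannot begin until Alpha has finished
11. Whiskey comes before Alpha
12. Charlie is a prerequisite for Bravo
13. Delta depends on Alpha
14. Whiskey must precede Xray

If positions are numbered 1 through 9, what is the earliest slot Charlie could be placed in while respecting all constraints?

Every activity that must precede Charlie has to come before it. Tracing all chains that end at Charlie, those activities are: Whiskey, Papa — 2 in total.
So at minimum 2 activities come before Charlie, putting Charlie no earlier than position 3. That position is achievable by scheduling exactly those predecessors first.

3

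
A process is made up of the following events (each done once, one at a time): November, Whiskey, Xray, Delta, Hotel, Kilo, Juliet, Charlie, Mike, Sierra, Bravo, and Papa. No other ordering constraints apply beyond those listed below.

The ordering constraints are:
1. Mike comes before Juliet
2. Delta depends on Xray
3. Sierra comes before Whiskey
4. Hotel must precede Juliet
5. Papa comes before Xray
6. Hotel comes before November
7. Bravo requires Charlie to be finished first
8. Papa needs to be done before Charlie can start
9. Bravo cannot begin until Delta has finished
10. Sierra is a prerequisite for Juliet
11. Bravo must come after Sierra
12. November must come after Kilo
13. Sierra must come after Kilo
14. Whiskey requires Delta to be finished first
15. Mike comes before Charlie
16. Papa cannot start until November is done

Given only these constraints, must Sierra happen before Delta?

No

No chain of constraints connects Sierra to Delta in either direction.
So Sierra can come before Delta or after — it is not forced.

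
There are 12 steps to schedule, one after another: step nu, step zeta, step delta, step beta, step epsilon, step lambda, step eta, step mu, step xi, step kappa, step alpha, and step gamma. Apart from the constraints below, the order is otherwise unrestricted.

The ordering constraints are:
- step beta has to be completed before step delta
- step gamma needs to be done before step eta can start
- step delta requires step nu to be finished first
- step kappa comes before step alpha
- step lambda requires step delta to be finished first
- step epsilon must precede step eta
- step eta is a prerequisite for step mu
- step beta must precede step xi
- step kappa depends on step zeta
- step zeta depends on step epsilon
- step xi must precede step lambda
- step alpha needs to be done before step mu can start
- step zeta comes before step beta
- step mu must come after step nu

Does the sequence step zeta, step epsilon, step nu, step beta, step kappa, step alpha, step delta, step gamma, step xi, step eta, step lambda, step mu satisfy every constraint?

The sequence places step zeta ahead of step epsilon.
Since step epsilon is required before step zeta, the ordering is invalid.

No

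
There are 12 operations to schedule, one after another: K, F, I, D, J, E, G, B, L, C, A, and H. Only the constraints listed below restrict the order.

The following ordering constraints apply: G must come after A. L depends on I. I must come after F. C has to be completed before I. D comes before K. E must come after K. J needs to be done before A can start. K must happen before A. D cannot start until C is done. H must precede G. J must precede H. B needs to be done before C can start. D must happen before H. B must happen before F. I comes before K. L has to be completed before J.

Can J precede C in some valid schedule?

Following C → I → L → J, C must precede J in every valid ordering.
Hence J can never be scheduled before C.

No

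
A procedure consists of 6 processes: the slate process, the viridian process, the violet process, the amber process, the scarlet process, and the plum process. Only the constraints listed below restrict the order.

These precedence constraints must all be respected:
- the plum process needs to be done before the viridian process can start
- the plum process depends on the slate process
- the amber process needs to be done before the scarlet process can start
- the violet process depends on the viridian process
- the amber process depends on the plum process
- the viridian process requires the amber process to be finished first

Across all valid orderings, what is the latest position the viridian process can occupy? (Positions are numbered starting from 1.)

Following the constraints forward from the viridian process, its only required successor is the violet process.
With 1 mandatory successor out of 6 processes total, the latest slot for the viridian process is 6−1 = 5, and it's reachable by doing all non-successors before the viridian process.

5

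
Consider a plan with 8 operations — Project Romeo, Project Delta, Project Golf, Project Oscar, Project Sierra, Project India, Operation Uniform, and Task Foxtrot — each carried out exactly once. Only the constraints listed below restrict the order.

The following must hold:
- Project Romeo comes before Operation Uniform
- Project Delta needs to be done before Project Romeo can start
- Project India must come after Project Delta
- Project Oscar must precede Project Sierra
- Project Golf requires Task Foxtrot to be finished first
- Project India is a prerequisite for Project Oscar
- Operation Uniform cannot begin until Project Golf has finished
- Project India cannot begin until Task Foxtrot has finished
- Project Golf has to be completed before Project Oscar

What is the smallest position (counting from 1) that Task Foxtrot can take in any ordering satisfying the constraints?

No constraint forces any other operation before Task Foxtrot, so it can be placed first.

1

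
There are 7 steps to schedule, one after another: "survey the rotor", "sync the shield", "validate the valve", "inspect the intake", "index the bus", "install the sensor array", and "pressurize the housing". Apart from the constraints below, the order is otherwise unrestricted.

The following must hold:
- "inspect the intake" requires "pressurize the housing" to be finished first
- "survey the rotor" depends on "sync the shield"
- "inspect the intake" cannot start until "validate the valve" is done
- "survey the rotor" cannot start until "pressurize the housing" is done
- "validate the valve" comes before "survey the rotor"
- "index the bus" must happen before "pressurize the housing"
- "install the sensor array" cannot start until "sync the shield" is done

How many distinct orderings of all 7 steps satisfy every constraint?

3 steps have no prerequisites ("sync the shield", "validate the valve", "index the bus"), so any of them could come first.
Systematically extending each partial ordering one step at a time and counting, there are 114 complete orderings.

114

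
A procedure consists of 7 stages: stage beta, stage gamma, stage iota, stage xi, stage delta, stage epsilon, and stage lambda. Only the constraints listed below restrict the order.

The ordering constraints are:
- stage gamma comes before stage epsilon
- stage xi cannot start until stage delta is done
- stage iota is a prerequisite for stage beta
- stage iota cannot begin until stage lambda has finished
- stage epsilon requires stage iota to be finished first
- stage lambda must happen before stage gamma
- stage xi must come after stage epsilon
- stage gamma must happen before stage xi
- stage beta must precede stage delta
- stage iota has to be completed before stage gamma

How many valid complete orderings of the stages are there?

Stage lambda is the only stage with nothing required before it, so every ordering starts there.
Counting all ways to extend the partial order to a total order gives 6.

6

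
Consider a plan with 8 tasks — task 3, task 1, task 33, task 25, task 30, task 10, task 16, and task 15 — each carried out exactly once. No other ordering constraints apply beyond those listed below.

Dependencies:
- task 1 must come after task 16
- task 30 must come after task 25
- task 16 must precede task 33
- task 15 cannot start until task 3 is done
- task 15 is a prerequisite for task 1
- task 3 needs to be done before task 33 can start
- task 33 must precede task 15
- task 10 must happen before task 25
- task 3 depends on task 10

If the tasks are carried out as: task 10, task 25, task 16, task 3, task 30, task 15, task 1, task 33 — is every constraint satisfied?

No

Here task 33 comes after task 15.
But one of the constraints requires task 33 before task 15, so this ordering violates it.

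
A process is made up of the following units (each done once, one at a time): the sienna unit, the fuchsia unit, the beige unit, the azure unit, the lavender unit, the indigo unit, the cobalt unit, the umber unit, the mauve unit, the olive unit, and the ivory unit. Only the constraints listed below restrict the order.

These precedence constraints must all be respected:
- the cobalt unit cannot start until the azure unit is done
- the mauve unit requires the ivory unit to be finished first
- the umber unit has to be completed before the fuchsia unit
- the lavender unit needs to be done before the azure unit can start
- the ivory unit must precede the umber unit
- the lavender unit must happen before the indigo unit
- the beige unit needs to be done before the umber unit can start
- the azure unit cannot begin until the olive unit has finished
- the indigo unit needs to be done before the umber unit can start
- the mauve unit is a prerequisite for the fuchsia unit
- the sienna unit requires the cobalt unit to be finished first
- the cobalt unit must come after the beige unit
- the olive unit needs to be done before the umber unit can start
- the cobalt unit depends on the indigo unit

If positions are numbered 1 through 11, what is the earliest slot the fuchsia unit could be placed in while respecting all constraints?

8

The units that are forced before the fuchsia unit, directly or transitively, are the beige unit, the lavender unit, the indigo unit, the umber unit, the mauve unit, the olive unit, the ivory unit. That's 7 units.
With 7 mandatory predecessors, the earliest the fuchsia unit can sit is position 7+1 = 8, and placing just those 7 first achieves it.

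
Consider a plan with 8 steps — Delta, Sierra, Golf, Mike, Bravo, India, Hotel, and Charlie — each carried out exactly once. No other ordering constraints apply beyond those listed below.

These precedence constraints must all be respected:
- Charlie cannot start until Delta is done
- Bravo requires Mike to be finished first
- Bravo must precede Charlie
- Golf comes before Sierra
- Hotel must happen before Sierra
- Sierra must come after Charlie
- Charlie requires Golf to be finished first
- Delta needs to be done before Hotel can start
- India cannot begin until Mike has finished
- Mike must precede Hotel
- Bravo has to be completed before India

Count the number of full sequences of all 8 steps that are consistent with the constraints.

160

3 steps have no prerequisites (Delta, Golf, Mike), so any of them could come first.
Counting all ways to extend the partial order to a total order gives 160.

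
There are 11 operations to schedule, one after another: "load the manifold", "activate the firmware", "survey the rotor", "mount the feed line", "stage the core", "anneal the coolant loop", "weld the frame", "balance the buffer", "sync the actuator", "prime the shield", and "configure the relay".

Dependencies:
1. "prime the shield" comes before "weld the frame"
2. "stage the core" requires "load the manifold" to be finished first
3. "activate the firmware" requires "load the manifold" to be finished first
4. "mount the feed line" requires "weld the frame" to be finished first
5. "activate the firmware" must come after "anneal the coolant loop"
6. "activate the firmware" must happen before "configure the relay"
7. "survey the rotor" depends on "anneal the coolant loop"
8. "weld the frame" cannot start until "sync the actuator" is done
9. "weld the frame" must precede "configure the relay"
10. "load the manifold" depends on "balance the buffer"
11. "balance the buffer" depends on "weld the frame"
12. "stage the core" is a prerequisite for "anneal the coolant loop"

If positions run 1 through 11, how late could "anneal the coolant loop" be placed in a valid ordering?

The operations that are forced after "anneal the coolant loop", directly or by a chain of constraints, are "activate the firmware", "survey the rotor", "configure the relay". That's 3 operations.
With 3 mandatory successors out of 11 operations total, the latest slot for "anneal the coolant loop" is 11−3 = 8, and it's reachable by doing all non-successors before "anneal the coolant loop".

8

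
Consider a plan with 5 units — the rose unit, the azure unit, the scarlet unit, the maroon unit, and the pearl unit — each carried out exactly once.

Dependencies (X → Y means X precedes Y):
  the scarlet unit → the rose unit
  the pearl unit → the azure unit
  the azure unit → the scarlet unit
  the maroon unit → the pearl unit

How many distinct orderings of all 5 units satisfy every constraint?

Only the maroon unit has no prerequisites, so it must go first.
Every unit is then forced in turn, so only 1 complete ordering is consistent with the constraints.

1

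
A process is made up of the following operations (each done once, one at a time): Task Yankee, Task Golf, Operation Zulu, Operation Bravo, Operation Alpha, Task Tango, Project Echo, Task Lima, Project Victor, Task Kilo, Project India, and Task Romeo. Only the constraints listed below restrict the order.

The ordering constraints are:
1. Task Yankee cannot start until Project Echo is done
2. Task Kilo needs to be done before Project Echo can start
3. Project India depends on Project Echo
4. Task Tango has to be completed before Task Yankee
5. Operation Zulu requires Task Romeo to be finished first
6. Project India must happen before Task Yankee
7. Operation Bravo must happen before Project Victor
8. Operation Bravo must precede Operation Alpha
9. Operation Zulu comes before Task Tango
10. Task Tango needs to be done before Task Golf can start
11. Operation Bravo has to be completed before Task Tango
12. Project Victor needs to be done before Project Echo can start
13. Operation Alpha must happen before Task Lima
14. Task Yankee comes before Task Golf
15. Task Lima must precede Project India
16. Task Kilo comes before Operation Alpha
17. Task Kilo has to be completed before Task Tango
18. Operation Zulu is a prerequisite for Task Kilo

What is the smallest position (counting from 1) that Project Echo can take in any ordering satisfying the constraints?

The operations that are forced before Project Echo, directly or transitively, are Operation Zulu, Operation Bravo, Project Victor, Task Kilo, Task Romeo. That's 5 operations.
So at minimum 5 operations come before Project Echo, putting Project Echo no earlier than position 6. That position is achievable by scheduling exactly those predecessors first.

6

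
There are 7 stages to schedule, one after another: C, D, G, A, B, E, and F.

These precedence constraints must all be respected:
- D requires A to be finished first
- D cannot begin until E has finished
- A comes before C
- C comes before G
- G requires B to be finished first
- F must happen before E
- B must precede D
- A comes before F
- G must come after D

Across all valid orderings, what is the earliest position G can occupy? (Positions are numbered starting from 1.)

Working backwards through the constraints from G, its full set of required predecessors is C, D, A, B, E, F — 6 of them.
With 6 mandatory predecessors, the earliest G can sit is position 6+1 = 7, and placing just those 6 first achieves it.

7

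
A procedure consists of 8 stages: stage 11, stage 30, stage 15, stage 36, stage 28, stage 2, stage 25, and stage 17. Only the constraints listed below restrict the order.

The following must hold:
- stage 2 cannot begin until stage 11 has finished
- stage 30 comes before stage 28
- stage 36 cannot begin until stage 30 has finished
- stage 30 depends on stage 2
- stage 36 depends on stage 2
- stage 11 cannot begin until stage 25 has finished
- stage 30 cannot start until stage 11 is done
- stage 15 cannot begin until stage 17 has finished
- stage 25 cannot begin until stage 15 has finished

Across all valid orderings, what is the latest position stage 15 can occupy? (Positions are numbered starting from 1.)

2

Following every chain forward from stage 15, the stages that must come later are stage 11, stage 30, stage 36, stage 28, stage 2, stage 25 — 6 of them.
With 6 mandatory successors out of 8 stages total, the latest slot for stage 15 is 8−6 = 2, and it's reachable by doing all non-successors before stage 15.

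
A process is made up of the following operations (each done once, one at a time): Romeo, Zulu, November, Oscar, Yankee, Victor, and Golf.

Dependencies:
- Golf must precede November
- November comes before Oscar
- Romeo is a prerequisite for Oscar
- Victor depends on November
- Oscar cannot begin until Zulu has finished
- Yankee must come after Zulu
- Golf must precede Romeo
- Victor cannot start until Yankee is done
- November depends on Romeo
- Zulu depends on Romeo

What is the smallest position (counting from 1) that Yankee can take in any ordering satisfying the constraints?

The operations that are forced before Yankee, directly or transitively, are Romeo, Zulu, Golf. That's 3 operations.
So at minimum 3 operations come before Yankee, putting Yankee no earlier than position 4. That position is achievable by scheduling exactly those predecessors first.

4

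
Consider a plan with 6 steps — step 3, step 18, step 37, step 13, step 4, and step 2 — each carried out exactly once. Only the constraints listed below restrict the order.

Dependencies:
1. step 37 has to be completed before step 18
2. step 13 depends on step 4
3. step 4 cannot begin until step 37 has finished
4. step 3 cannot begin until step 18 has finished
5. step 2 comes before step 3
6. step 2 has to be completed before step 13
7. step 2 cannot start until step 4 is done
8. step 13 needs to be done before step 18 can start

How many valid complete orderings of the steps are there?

Step 37 is the only step with nothing required before it, so every ordering starts there.
Continuing from there, at each step only one step has all its prerequisites placed, so the ordering is fully determined — there is exactly 1.

1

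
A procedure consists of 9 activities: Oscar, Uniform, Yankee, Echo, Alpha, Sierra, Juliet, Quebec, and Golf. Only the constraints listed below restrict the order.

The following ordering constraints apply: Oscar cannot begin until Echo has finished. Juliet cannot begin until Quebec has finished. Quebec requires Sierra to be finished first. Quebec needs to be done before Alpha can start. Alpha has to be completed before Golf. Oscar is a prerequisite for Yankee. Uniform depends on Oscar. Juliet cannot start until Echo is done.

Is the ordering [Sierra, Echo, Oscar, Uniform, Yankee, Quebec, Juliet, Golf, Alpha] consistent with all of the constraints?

The sequence places Golf ahead of Alpha.
That contradicts the constraint that Alpha must precede Golf.

No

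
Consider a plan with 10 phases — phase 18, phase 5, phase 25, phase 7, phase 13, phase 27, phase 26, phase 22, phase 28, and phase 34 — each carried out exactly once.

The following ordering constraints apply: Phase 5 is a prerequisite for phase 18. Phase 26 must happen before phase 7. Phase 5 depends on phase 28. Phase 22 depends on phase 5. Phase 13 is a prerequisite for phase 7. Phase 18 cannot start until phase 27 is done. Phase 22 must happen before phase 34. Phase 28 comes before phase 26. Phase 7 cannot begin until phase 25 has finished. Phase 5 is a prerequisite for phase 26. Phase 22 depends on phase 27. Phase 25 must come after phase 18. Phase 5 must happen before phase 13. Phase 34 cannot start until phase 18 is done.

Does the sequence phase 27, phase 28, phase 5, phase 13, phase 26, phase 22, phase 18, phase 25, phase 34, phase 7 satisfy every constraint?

Yes

Going through the constraints one by one, each required predecessor appears earlier in the sequence than its dependent — e.g. phase 13 (position 4) is before phase 7 (position 10), as required.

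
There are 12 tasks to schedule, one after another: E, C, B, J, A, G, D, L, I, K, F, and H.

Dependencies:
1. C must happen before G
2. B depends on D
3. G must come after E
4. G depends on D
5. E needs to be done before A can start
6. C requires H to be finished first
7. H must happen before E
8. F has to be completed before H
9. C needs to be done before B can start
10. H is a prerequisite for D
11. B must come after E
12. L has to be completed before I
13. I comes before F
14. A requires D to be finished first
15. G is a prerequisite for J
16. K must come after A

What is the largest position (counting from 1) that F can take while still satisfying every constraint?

Following every chain forward from F, the tasks that must come later are E, C, B, J, A, G, D, K, H — 9 of them.
With 9 mandatory successors out of 12 tasks total, the latest slot for F is 12−9 = 3, and it's reachable by doing all non-successors before F.

3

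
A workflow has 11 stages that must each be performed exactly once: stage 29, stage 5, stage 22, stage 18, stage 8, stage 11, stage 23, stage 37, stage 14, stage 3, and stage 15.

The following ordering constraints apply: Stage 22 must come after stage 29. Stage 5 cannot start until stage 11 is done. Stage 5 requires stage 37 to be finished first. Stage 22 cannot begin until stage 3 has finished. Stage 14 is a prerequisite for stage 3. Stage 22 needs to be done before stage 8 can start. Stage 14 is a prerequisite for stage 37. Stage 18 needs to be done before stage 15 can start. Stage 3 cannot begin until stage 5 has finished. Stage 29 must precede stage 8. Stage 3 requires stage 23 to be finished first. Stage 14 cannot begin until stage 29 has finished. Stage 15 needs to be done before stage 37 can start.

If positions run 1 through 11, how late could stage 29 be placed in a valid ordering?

5

Following every chain forward from stage 29, the stages that must come later are stage 5, stage 22, stage 8, stage 37, stage 14, stage 3 — 6 of them.
So at least 6 stages follow stage 29, putting stage 29 no later than position 5. That position is achievable by scheduling everything else first.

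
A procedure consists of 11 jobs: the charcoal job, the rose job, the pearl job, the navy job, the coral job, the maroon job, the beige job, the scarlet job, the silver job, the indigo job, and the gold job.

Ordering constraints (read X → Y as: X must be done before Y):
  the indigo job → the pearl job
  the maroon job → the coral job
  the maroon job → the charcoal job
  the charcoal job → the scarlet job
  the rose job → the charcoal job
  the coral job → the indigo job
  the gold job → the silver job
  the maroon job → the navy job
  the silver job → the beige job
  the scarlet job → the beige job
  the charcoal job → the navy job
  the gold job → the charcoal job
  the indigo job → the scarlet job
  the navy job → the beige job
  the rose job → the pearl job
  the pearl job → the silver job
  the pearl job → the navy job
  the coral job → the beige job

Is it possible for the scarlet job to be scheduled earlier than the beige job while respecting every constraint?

Yes

The constraints force the scarlet job before the beige job, so yes — every valid ordering has the scarlet job earlier.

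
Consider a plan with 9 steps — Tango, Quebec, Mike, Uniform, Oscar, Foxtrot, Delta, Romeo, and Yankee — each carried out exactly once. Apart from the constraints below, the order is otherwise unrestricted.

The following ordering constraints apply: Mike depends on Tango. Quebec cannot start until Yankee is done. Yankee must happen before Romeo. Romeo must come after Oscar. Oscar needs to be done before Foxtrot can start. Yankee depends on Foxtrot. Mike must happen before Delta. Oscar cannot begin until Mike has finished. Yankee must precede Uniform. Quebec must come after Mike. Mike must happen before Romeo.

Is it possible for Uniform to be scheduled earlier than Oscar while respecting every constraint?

There is a dependency chain Oscar → Foxtrot → Yankee → Uniform, so Uniform always comes after Oscar.
Hence Uniform can never be scheduled before Oscar.

No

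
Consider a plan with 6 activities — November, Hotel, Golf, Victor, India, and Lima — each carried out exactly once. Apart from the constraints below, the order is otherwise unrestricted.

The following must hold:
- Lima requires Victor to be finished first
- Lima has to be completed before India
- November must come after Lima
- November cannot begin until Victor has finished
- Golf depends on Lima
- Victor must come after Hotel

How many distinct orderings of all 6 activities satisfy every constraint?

Only Hotel has no prerequisites, so it must go first.
Systematically extending each partial ordering one activity at a time and counting, there are 6 complete orderings.

6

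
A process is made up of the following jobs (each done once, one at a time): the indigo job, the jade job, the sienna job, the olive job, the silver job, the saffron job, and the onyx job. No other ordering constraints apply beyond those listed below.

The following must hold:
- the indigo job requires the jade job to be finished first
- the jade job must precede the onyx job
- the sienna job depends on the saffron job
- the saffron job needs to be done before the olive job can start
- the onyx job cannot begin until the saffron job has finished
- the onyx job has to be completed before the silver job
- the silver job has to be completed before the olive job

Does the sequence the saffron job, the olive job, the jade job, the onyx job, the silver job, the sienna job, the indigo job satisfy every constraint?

The sequence places the olive job ahead of the silver job.
Since the silver job is required before the olive job, the ordering is invalid.

No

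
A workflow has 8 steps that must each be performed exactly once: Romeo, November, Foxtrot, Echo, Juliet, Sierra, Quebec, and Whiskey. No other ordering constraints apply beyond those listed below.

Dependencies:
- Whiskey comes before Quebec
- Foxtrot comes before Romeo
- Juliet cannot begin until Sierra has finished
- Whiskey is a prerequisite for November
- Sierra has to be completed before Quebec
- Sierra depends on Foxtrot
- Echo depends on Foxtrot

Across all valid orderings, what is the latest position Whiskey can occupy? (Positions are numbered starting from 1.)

Every step that must follow Whiskey has to come after it. Tracing all chains starting from Whiskey, those steps are: November, Quebec — 2 in total.
With 2 mandatory successors out of 8 steps total, the latest slot for Whiskey is 8−2 = 6, and it's reachable by doing all non-successors before Whiskey.

6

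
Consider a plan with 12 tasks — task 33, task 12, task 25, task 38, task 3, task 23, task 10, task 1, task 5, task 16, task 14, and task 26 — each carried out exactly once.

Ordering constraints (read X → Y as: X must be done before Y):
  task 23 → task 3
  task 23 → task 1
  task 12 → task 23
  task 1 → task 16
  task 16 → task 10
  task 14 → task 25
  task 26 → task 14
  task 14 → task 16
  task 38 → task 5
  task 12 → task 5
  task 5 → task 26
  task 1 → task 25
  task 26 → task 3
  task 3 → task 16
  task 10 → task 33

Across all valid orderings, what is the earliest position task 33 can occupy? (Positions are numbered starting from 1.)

11

Every task that must precede task 33 has to come before it. Tracing all chains that end at task 33, those tasks are: task 12, task 38, task 3, task 23, task 10, task 1, task 5, task 16, task 14, task 26 — 10 in total.
So at minimum 10 tasks come before task 33, putting task 33 no earlier than position 11. That position is achievable by scheduling exactly those predecessors first.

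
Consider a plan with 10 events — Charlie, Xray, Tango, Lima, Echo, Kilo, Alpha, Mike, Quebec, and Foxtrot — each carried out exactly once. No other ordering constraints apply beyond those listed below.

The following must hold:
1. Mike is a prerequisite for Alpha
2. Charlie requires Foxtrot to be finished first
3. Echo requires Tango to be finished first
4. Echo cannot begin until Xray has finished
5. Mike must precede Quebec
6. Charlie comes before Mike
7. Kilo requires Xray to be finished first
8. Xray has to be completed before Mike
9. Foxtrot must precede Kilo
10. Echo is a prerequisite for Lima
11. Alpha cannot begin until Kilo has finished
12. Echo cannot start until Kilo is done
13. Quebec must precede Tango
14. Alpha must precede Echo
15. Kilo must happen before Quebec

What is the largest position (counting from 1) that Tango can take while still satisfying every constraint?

8

Following every chain forward from Tango, the events that must come later are Lima, Echo — 2 of them.
With 2 mandatory successors out of 10 events total, the latest slot for Tango is 10−2 = 8, and it's reachable by doing all non-successors before Tango.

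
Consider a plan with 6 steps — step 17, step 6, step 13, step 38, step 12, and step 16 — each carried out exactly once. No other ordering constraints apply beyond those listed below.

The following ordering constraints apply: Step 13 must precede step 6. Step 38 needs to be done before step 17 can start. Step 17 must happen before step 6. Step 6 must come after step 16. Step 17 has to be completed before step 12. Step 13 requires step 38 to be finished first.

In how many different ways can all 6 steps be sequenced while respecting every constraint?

The steps with no prerequisites are step 38, step 16; any of them can be placed first.
Enumerating by repeatedly choosing an available step (one whose prerequisites are all placed) gives 23 distinct complete orderings.

23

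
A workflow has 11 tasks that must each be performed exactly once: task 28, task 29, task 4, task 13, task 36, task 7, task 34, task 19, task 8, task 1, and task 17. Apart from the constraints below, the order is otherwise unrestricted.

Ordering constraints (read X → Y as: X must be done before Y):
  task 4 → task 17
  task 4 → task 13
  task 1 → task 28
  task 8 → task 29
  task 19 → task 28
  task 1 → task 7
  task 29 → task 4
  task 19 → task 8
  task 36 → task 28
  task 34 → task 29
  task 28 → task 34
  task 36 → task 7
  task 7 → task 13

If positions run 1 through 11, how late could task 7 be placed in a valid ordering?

Following the constraints forward from task 7, its only required successor is task 13.
With 1 mandatory successor out of 11 tasks total, the latest slot for task 7 is 11−1 = 10, and it's reachable by doing all non-successors before task 7.

10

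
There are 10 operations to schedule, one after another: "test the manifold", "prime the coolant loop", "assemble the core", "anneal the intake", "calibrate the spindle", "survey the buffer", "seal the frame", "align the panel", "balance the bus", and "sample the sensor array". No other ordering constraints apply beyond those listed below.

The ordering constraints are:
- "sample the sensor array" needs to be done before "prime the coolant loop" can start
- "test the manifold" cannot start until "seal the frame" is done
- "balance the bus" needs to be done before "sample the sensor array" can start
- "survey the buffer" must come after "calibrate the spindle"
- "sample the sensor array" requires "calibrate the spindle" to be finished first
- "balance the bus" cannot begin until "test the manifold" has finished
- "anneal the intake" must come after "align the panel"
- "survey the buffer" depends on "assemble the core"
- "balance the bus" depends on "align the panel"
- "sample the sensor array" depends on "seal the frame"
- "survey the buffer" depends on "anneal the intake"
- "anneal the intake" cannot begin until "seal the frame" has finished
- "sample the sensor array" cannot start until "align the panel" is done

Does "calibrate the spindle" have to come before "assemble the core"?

No chain of constraints connects "calibrate the spindle" to "assemble the core" in either direction.
So "calibrate the spindle" can come before "assemble the core" or after — it is not forced.

No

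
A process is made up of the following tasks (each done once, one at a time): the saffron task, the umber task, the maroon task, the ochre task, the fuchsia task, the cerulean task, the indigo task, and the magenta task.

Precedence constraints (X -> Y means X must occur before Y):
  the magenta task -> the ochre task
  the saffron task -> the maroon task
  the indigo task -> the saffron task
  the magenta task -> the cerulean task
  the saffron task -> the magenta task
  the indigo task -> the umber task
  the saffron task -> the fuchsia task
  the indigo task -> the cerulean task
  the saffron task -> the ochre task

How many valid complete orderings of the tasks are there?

280

Only the indigo task has no prerequisites, so it must go first.
Enumerating by repeatedly choosing an available task (one whose prerequisites are all placed) gives 280 distinct complete orderings.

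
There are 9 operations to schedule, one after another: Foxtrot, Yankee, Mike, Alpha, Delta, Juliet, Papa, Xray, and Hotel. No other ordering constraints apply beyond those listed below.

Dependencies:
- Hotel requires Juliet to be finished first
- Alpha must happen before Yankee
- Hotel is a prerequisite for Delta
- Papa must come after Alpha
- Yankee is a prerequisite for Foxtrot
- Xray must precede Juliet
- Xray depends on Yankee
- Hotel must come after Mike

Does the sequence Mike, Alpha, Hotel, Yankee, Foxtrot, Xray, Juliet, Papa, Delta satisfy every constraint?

No

The sequence places Hotel ahead of Juliet.
Since Juliet is required before Hotel, the ordering is invalid.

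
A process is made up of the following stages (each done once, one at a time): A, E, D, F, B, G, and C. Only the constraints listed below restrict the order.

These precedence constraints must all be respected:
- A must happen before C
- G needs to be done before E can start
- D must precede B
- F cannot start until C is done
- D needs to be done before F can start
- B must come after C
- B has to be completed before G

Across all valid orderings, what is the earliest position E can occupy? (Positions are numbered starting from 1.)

6

The stages that are forced before E, directly or transitively, are A, D, B, G, C. That's 5 stages.
With 5 mandatory predecessors, the earliest E can sit is position 5+1 = 6, and placing just those 5 first achieves it.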